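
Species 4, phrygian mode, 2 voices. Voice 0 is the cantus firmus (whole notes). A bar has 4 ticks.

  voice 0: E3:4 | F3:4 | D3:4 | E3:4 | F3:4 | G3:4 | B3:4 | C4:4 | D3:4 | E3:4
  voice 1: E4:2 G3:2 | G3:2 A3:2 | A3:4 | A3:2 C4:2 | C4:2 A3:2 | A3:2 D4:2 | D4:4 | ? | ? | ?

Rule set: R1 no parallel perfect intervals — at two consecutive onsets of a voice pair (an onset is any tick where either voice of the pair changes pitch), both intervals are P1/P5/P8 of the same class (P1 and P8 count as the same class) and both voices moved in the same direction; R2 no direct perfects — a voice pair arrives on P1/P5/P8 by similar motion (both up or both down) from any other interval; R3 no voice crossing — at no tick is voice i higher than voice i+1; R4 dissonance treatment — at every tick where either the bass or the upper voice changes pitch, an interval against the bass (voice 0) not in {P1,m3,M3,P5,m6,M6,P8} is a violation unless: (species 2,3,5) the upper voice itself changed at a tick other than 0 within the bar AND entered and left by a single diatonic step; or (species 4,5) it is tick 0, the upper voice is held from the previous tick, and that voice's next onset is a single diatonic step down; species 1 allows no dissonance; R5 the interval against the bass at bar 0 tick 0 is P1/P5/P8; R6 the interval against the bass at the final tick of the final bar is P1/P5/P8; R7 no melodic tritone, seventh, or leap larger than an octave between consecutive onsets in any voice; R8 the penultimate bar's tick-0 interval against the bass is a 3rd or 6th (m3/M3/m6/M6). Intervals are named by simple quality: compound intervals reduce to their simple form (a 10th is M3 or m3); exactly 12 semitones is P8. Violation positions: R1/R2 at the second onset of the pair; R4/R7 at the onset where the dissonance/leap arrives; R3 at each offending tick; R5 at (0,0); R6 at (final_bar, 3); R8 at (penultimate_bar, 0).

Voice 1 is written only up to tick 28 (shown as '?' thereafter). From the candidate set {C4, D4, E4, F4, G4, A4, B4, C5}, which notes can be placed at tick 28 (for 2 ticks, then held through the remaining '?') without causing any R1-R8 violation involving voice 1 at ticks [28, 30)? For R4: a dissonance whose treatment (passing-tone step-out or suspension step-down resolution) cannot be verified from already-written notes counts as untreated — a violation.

{A4, C4, E4}

C4: legal
D4: violates R4
E4: legal
F4: violates R4
G4: violates R2
A4: legal
B4: violates R4
C5: violates R2,R7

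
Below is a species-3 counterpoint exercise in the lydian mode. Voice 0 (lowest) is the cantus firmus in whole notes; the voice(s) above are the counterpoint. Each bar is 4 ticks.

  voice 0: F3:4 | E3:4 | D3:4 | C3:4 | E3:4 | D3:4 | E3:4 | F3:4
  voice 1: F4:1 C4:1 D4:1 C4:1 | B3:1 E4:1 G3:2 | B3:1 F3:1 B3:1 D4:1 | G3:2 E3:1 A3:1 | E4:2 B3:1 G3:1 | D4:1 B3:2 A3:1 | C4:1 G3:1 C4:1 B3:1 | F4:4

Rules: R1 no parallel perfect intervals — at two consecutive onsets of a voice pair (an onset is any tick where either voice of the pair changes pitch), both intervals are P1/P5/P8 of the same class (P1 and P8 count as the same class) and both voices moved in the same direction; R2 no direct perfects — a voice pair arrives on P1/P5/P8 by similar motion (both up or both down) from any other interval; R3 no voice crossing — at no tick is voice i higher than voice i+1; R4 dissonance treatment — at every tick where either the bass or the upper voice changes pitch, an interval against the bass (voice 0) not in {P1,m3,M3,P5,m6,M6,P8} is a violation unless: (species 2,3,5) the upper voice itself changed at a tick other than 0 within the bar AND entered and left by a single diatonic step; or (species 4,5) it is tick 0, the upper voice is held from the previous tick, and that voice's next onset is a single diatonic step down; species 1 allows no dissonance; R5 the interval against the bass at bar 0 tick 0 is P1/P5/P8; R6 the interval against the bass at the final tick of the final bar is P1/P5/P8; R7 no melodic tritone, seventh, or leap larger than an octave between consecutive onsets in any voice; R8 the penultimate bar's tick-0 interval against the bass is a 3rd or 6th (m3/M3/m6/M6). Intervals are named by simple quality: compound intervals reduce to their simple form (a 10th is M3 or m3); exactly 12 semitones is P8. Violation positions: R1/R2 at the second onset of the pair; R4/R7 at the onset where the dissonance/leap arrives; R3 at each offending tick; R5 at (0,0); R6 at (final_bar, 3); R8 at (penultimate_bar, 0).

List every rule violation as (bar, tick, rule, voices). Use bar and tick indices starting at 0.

(1, 0, R1, (0, 1))
(2, 1, R7, (1,))
(2, 2, R7, (1,))
(3, 0, R2, (0, 1))
(4, 0, R2, (0, 1))
(7, 0, R2, (0, 1))
(7, 0, R7, (1,))

bar 0: v0=F3 v1=F4 downbeat P8
bar 1: v0=E3 v1=B3 downbeat P5
bar 2: v0=D3 v1=B3 downbeat M6
bar 3: v0=C3 v1=G3 downbeat P5
bar 4: v0=E3 v1=E4 downbeat P8
bar 5: v0=D3 v1=D4 downbeat P8
bar 6: v0=E3 v1=C4 downbeat m6
bar 7: v0=F3 v1=F4 downbeat P8
  -> R1 @ bar 1 tick 0 v(0, 1): F3/C4 P5 -> E3/B3 P5 similar
  -> R7 @ bar 2 tick 1 v(1,): B3->F3 leap 6st
  -> R7 @ bar 2 tick 2 v(1,): F3->B3 leap 6st
  -> R2 @ bar 3 tick 0 v(0, 1): D3/D4 P8 -> C3/G3 P5 similar
  -> R2 @ bar 4 tick 0 v(0, 1): C3/A3 M6 -> E3/E4 P8 similar
  -> R2 @ bar 7 tick 0 v(0, 1): E3/B3 P5 -> F3/F4 P8 similar
  -> R7 @ bar 7 tick 0 v(1,): B3->F4 leap 6st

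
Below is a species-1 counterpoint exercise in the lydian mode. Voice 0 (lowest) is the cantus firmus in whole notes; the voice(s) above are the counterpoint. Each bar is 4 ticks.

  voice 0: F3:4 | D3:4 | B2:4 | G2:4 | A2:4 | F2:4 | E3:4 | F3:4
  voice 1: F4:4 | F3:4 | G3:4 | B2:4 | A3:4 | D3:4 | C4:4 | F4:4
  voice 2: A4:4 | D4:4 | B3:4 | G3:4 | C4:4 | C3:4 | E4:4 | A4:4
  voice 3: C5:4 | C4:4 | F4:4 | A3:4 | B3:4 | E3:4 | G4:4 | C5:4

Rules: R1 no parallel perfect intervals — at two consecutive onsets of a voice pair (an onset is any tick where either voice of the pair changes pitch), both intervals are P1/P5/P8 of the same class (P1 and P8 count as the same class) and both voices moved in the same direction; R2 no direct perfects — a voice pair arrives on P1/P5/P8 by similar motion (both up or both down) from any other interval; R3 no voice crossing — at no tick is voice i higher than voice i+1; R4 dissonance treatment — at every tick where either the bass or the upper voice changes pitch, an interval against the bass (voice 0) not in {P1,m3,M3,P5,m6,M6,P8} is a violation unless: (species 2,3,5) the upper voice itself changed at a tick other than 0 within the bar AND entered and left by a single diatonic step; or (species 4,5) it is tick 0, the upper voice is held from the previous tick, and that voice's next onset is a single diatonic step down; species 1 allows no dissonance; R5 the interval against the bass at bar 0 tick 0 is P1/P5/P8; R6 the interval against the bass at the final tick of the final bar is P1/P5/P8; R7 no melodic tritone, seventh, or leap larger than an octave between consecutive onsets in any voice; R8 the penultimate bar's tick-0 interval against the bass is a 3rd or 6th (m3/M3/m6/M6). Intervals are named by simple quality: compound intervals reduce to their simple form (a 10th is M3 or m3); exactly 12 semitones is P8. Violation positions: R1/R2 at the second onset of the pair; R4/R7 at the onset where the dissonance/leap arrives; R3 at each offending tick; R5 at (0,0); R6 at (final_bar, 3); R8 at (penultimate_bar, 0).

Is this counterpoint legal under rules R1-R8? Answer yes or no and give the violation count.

No (36 violations)

bar 0: v0=F3 v1=F4 v2=A4 v3=C5 (P5)
bar 1: v0=D3 v1=F3 v2=D4 v3=C4 (m7)
bar 2: v0=B2 v1=G3 v2=B3 v3=F4 (TT)
bar 3: v0=G2 v1=B2 v2=G3 v3=A3 (M2)
bar 4: v0=A2 v1=A3 v2=C4 v3=B3 (M2)
bar 5: v0=F2 v1=D3 v2=C3 v3=E3 (M7)
bar 6: v0=E3 v1=C4 v2=E4 v3=G4 (m3)
bar 7: v0=F3 v1=F4 v2=A4 v3=C5 (P5)
  R5 @ bar0.0: opens on M3
  R1 @ bar1.0: F4/C5 P5 -> F3/C4 P5 similar
  R2 @ bar1.0: F3/A4 M3 -> D3/D4 P8 similar
  R3 @ bar1.0: D4 above C4
  R4 @ bar1.0: D3/C4 m7 untreated
  R3 @ bar1.1: D4 above C4
  R3 @ bar1.2: D4 above C4
  R3 @ bar1.3: D4 above C4
  R1 @ bar2.0: D3/D4 P8 -> B2/B3 P8 similar
  R4 @ bar2.0: B2/F4 TT untreated
  R1 @ bar3.0: B2/B3 P8 -> G2/G3 P8 similar
  R4 @ bar3.0: G2/A3 M2 untreated
  R2 @ bar4.0: G2/B2 M3 -> A2/A3 P8 similar
  R3 @ bar4.0: C4 above B3
  R4 @ bar4.0: A2/B3 M2 untreated
  R7 @ bar4.0: B2->A3 leap 10st
  R3 @ bar4.1: C4 above B3
  R3 @ bar4.2: C4 above B3
  R3 @ bar4.3: C4 above B3
  R2 @ bar5.0: A2/C4 m3 -> F2/C3 P5 similar
  R3 @ bar5.0: D3 above C3
  R4 @ bar5.0: F2/E3 M7 untreated
  R3 @ bar5.1: D3 above C3
  R3 @ bar5.2: D3 above C3
  R3 @ bar5.3: D3 above C3
  R2 @ bar6.0: F2/C3 P5 -> E3/E4 P8 similar
  R2 @ bar6.0: D3/E3 M2 -> C4/G4 P5 similar
  R7 @ bar6.0: F2->E3 leap 11st
  R7 @ bar6.0: D3->C4 leap 10st
  R7 @ bar6.0: C3->E4 leap 16st
  R7 @ bar6.0: E3->G4 leap 15st
  R8 @ bar6.0: penult P8 not 3rd/6th
  R1 @ bar7.0: C4/G4 P5 -> F4/C5 P5 similar
  R2 @ bar7.0: E3/C4 m6 -> F3/F4 P8 similar
  R2 @ bar7.0: E3/G4 m3 -> F3/C5 P5 similar
  R6 @ bar7.3: closes on M3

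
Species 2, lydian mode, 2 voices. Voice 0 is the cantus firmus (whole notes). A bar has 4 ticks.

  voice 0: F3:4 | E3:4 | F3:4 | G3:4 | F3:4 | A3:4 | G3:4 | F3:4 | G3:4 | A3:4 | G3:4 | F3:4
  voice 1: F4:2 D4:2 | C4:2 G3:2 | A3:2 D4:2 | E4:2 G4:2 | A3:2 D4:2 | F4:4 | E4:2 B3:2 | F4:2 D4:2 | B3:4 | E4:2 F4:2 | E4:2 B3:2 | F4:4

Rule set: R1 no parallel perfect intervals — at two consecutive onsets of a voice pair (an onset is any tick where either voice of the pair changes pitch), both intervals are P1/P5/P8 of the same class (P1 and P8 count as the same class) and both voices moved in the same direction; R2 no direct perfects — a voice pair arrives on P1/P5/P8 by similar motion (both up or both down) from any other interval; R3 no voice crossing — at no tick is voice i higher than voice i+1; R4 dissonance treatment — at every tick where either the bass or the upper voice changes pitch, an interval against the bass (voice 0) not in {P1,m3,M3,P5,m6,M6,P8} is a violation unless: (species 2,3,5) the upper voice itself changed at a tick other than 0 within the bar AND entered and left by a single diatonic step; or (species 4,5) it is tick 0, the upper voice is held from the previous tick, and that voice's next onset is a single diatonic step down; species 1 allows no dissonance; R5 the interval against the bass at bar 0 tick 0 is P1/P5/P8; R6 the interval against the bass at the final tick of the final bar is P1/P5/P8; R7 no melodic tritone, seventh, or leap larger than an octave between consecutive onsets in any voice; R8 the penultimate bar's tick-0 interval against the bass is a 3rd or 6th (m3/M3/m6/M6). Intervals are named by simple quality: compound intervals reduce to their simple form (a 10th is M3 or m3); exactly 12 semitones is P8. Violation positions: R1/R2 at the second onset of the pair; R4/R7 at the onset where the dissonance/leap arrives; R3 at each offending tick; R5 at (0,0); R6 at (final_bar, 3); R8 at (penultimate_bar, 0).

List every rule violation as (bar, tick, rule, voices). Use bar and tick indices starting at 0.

(4, 0, R7, (1,))
(7, 0, R7, (1,))
(9, 0, R2, (0, 1))
(11, 0, R7, (1,))

bar 0: v0=F3 v1=F4 downbeat P8
bar 1: v0=E3 v1=C4 downbeat m6
bar 2: v0=F3 v1=A3 downbeat M3
bar 3: v0=G3 v1=E4 downbeat M6
bar 4: v0=F3 v1=A3 downbeat M3
bar 5: v0=A3 v1=F4 downbeat m6
bar 6: v0=G3 v1=E4 downbeat M6
bar 7: v0=F3 v1=F4 downbeat P8
bar 8: v0=G3 v1=B3 downbeat M3
bar 9: v0=A3 v1=E4 downbeat P5
bar 10: v0=G3 v1=E4 downbeat M6
bar 11: v0=F3 v1=F4 downbeat P8
  -> R7 @ bar 4 tick 0 v(1,): G4->A3 leap 10st
  -> R7 @ bar 7 tick 0 v(1,): B3->F4 leap 6st
  -> R2 @ bar 9 tick 0 v(0, 1): G3/B3 M3 -> A3/E4 P5 similar
  -> R7 @ bar 11 tick 0 v(1,): B3->F4 leap 6st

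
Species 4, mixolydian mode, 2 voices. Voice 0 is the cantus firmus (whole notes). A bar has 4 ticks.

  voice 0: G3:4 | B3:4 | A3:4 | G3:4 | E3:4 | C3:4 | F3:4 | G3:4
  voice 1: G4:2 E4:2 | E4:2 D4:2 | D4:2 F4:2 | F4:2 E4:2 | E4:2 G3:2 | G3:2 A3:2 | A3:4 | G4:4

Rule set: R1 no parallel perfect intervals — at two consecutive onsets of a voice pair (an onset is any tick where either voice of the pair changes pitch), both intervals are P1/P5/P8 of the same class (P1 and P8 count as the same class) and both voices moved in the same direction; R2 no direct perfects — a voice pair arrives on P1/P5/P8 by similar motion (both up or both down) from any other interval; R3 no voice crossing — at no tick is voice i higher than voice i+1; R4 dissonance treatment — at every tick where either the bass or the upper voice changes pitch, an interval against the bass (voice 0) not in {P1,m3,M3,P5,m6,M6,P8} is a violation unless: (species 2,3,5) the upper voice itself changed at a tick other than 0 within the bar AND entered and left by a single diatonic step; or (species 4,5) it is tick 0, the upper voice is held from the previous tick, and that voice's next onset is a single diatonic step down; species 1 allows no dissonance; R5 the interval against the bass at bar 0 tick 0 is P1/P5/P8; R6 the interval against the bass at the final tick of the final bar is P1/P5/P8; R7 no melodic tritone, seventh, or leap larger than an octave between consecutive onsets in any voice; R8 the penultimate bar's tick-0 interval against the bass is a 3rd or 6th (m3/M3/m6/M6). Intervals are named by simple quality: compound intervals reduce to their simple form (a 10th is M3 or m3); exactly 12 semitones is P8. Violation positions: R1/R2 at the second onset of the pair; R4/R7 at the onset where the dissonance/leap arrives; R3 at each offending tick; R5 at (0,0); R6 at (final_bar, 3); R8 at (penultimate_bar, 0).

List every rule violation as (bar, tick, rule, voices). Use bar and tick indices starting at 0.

(2, 0, R4, (0, 1))
(7, 0, R2, (0, 1))
(7, 0, R7, (1,))

bar 0: v0=G3 v1=G4 downbeat P8
bar 1: v0=B3 v1=E4 downbeat P4
bar 2: v0=A3 v1=D4 downbeat P4
bar 3: v0=G3 v1=F4 downbeat m7
bar 4: v0=E3 v1=E4 downbeat P8
bar 5: v0=C3 v1=G3 downbeat P5
bar 6: v0=F3 v1=A3 downbeat M3
bar 7: v0=G3 v1=G4 downbeat P8
  -> R4 @ bar 2 tick 0 v(0, 1): A3/D4 P4 untreated
  -> R2 @ bar 7 tick 0 v(0, 1): F3/A3 M3 -> G3/G4 P8 similar
  -> R7 @ bar 7 tick 0 v(1,): A3->G4 leap 10st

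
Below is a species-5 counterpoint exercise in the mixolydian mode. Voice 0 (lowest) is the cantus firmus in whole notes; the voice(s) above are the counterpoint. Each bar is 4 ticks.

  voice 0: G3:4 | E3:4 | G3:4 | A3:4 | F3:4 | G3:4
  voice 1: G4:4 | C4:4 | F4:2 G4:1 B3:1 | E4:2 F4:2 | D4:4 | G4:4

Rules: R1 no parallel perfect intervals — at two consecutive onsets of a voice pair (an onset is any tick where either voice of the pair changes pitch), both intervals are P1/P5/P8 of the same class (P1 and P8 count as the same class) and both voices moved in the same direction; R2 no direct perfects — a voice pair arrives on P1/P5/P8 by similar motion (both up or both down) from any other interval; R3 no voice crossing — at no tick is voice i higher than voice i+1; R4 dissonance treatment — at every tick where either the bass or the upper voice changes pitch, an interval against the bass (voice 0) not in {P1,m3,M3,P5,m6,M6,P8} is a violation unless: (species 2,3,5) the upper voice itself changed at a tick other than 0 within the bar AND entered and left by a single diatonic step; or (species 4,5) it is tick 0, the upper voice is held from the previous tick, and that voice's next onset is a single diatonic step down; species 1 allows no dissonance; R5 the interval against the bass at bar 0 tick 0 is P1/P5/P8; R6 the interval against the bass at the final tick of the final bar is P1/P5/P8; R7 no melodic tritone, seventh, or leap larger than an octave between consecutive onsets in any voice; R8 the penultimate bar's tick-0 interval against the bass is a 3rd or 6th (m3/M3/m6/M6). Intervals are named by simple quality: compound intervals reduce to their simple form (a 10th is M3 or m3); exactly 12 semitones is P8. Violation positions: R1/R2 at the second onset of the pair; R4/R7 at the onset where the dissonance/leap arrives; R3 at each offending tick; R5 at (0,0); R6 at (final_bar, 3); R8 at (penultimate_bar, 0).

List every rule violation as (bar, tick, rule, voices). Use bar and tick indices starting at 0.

(2, 0, R4, (0, 1))
(3, 0, R2, (0, 1))
(5, 0, R2, (0, 1))

bar 0: v0=G3 v1=G4 downbeat P8
bar 1: v0=E3 v1=C4 downbeat m6
bar 2: v0=G3 v1=F4 downbeat m7
bar 3: v0=A3 v1=E4 downbeat P5
bar 4: v0=F3 v1=D4 downbeat M6
bar 5: v0=G3 v1=G4 downbeat P8
  -> R4 @ bar 2 tick 0 v(0, 1): G3/F4 m7 untreated
  -> R2 @ bar 3 tick 0 v(0, 1): G3/B3 M3 -> A3/E4 P5 similar
  -> R2 @ bar 5 tick 0 v(0, 1): F3/D4 M6 -> G3/G4 P8 similar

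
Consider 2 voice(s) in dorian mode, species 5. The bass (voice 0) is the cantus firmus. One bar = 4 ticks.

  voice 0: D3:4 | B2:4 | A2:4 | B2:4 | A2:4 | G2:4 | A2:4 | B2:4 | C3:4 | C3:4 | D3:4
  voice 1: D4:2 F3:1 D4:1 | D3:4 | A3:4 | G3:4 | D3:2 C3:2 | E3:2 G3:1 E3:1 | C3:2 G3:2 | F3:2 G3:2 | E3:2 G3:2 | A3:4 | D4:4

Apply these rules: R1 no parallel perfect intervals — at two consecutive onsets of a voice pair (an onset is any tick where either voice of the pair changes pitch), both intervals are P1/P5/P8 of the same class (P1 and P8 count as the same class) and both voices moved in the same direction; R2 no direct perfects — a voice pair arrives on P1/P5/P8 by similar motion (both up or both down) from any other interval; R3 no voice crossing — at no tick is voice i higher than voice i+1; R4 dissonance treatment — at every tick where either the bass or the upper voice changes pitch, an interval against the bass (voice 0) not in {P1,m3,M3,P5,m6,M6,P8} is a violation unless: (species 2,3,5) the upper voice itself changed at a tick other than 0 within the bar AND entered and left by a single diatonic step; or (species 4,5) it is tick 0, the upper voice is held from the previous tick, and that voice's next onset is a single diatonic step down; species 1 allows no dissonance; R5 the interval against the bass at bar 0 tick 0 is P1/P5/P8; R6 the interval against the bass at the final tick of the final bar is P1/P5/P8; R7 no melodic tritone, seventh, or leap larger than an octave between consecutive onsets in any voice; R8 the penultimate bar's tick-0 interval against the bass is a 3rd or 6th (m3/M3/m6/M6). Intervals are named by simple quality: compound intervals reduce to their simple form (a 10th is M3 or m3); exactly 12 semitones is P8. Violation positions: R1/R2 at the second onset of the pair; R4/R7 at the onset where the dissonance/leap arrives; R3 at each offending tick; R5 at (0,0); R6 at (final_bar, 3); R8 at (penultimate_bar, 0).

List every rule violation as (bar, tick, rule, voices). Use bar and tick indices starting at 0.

bar 0: v0=D3 v1=D4 downbeat P8
bar 1: v0=B2 v1=D3 downbeat m3
bar 2: v0=A2 v1=A3 downbeat P8
bar 3: v0=B2 v1=G3 downbeat m6
bar 4: v0=A2 v1=D3 downbeat P4
bar 5: v0=G2 v1=E3 downbeat M6
bar 6: v0=A2 v1=C3 downbeat m3
bar 7: v0=B2 v1=F3 downbeat TT
bar 8: v0=C3 v1=E3 downbeat M3
bar 9: v0=C3 v1=A3 downbeat M6
bar 10: v0=D3 v1=D4 downbeat P8
  -> R4 @ bar 4 tick 0 v(0, 1): A2/D3 P4 untreated
  -> R4 @ bar 6 tick 2 v(0, 1): A2/G3 m7 untreated
  -> R4 @ bar 7 tick 0 v(0, 1): B2/F3 TT untreated
  -> R2 @ bar 10 tick 0 v(0, 1): C3/A3 M6 -> D3/D4 P8 similar

(4, 0, R4, (0, 1))
(6, 2, R4, (0, 1))
(7, 0, R4, (0, 1))
(10, 0, R2, (0, 1))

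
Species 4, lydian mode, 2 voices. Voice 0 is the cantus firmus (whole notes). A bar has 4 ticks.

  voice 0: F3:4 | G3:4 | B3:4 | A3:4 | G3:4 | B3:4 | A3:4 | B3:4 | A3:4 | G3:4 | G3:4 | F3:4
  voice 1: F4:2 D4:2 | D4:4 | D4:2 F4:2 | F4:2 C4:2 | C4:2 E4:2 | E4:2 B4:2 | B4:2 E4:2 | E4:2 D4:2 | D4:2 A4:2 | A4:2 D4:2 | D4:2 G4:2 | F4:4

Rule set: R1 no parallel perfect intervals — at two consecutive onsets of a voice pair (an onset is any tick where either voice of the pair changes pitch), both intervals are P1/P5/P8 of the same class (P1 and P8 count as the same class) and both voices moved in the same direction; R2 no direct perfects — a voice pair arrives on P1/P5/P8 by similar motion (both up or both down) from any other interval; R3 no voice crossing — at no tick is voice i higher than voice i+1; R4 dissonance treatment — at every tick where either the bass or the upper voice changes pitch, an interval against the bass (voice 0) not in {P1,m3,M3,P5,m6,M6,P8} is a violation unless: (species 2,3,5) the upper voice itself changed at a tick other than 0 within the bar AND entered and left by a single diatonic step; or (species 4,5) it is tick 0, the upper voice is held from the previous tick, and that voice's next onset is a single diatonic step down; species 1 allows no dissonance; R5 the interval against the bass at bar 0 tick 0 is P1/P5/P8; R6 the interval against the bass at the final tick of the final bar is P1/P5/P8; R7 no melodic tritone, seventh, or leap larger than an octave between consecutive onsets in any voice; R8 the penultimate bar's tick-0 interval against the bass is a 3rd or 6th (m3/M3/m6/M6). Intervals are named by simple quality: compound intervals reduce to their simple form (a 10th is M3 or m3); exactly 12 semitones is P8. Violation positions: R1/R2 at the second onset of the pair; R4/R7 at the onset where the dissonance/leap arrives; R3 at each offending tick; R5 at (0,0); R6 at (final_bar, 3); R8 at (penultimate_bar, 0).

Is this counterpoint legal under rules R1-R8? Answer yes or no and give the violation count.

No (8 violations)

bar 0: v0=F3 v1=F4 (P8)
bar 1: v0=G3 v1=D4 (P5)
bar 2: v0=B3 v1=D4 (m3)
bar 3: v0=A3 v1=F4 (m6)
bar 4: v0=G3 v1=C4 (P4)
bar 5: v0=B3 v1=E4 (P4)
bar 6: v0=A3 v1=B4 (M2)
bar 7: v0=B3 v1=E4 (P4)
bar 8: v0=A3 v1=D4 (P4)
bar 9: v0=G3 v1=A4 (M2)
bar 10: v0=G3 v1=D4 (P5)
bar 11: v0=F3 v1=F4 (P8)
  R4 @ bar2.2: B3/F4 TT untreated
  R4 @ bar4.0: G3/C4 P4 untreated
  R4 @ bar5.0: B3/E4 P4 untreated
  R4 @ bar6.0: A3/B4 M2 untreated
  R4 @ bar8.0: A3/D4 P4 untreated
  R4 @ bar9.0: G3/A4 M2 untreated
  R8 @ bar10.0: penult P5 not 3rd/6th
  R1 @ bar11.0: G3/G4 P8 -> F3/F4 P8 similar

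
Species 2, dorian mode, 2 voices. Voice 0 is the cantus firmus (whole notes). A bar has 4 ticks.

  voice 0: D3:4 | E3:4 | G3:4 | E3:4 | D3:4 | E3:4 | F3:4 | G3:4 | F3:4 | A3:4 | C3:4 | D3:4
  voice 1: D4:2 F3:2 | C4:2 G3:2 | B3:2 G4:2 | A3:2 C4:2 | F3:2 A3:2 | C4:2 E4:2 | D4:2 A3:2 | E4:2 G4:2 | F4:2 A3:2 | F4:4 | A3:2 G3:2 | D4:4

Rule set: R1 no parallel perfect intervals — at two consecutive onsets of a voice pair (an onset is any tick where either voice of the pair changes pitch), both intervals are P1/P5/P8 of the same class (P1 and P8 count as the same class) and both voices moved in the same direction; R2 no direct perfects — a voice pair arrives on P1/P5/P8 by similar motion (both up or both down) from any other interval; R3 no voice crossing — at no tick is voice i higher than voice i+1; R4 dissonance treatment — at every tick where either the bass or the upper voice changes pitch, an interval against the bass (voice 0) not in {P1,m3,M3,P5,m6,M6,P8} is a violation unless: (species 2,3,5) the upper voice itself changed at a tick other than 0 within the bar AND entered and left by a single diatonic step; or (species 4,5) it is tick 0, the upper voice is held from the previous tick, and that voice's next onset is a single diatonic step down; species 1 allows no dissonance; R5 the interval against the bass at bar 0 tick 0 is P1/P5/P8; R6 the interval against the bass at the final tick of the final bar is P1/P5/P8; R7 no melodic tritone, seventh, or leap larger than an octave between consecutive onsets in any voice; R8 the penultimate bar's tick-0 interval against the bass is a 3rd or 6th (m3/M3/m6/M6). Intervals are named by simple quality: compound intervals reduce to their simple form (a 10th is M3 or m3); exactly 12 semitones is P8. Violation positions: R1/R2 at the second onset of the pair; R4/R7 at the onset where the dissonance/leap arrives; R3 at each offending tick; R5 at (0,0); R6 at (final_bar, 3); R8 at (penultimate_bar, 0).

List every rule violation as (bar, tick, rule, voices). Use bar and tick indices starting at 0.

bar 0: v0=D3 v1=D4 downbeat P8
bar 1: v0=E3 v1=C4 downbeat m6
bar 2: v0=G3 v1=B3 downbeat M3
bar 3: v0=E3 v1=A3 downbeat P4
bar 4: v0=D3 v1=F3 downbeat m3
bar 5: v0=E3 v1=C4 downbeat m6
bar 6: v0=F3 v1=D4 downbeat M6
bar 7: v0=G3 v1=E4 downbeat M6
bar 8: v0=F3 v1=F4 downbeat P8
bar 9: v0=A3 v1=F4 downbeat m6
bar 10: v0=C3 v1=A3 downbeat M6
bar 11: v0=D3 v1=D4 downbeat P8
  -> R4 @ bar 3 tick 0 v(0, 1): E3/A3 P4 untreated
  -> R7 @ bar 3 tick 0 v(1,): G4->A3 leap 10st
  -> R1 @ bar 8 tick 0 v(0, 1): G3/G4 P8 -> F3/F4 P8 similar
  -> R2 @ bar 11 tick 0 v(0, 1): C3/G3 P5 -> D3/D4 P8 similar

(3, 0, R4, (0, 1))
(3, 0, R7, (1,))
(8, 0, R1, (0, 1))
(11, 0, R2, (0, 1))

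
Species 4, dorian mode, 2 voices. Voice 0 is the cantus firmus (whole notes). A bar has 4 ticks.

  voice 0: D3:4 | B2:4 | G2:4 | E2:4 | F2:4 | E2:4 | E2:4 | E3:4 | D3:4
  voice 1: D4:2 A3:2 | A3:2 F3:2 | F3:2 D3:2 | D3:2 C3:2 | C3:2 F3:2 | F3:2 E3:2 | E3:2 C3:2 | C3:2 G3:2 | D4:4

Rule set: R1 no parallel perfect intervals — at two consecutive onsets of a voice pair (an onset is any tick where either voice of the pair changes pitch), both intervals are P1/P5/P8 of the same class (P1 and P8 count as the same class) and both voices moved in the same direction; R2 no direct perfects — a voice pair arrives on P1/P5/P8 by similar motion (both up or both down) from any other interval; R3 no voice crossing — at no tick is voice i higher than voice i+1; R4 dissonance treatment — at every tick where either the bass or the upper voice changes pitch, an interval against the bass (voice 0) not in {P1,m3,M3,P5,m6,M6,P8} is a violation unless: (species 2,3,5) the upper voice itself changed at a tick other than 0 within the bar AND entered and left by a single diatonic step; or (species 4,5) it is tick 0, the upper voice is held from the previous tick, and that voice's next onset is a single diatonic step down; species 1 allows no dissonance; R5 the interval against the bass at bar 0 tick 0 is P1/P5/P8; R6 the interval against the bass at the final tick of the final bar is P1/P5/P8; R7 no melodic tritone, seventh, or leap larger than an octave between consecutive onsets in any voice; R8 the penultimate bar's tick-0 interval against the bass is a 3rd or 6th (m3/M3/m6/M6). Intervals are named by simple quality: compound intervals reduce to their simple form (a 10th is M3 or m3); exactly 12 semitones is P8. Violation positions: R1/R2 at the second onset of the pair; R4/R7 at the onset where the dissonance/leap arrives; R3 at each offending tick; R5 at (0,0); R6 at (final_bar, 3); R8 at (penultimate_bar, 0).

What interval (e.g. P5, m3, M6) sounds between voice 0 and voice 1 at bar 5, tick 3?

voice 0=E2 voice 1=E3 -> P8

P8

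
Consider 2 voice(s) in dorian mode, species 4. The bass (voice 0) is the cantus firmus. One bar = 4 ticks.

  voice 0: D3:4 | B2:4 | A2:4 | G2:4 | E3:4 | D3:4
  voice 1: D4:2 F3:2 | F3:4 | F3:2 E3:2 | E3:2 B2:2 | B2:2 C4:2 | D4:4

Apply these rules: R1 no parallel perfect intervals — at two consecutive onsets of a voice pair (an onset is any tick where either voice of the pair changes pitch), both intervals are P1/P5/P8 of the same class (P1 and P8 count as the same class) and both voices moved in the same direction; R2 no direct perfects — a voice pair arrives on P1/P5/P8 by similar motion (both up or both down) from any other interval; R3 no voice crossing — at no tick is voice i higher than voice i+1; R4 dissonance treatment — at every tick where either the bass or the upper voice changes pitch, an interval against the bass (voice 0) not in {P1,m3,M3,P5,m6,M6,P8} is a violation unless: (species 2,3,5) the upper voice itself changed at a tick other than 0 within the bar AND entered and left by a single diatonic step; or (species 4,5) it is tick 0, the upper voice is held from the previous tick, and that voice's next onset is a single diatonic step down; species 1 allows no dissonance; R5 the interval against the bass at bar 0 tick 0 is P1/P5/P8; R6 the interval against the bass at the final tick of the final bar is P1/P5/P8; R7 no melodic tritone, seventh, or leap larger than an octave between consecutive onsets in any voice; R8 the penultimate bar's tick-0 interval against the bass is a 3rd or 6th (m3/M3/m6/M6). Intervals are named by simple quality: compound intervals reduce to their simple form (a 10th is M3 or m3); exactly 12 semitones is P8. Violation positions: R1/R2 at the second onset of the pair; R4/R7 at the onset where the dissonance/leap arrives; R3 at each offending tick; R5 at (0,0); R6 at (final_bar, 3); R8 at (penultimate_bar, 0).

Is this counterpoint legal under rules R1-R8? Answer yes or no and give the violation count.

bar 0: v0=D3 v1=D4 (P8)
bar 1: v0=B2 v1=F3 (TT)
bar 2: v0=A2 v1=F3 (m6)
bar 3: v0=G2 v1=E3 (M6)
bar 4: v0=E3 v1=B2 (P4)
bar 5: v0=D3 v1=D4 (P8)
  R3 @ bar4.0: E3 above B2
  R4 @ bar4.0: E3/B2 P4 untreated
  R8 @ bar4.0: penult P4 not 3rd/6th
  R3 @ bar4.1: E3 above B2
  R7 @ bar4.2: B2->C4 leap 13st

No (5 violations)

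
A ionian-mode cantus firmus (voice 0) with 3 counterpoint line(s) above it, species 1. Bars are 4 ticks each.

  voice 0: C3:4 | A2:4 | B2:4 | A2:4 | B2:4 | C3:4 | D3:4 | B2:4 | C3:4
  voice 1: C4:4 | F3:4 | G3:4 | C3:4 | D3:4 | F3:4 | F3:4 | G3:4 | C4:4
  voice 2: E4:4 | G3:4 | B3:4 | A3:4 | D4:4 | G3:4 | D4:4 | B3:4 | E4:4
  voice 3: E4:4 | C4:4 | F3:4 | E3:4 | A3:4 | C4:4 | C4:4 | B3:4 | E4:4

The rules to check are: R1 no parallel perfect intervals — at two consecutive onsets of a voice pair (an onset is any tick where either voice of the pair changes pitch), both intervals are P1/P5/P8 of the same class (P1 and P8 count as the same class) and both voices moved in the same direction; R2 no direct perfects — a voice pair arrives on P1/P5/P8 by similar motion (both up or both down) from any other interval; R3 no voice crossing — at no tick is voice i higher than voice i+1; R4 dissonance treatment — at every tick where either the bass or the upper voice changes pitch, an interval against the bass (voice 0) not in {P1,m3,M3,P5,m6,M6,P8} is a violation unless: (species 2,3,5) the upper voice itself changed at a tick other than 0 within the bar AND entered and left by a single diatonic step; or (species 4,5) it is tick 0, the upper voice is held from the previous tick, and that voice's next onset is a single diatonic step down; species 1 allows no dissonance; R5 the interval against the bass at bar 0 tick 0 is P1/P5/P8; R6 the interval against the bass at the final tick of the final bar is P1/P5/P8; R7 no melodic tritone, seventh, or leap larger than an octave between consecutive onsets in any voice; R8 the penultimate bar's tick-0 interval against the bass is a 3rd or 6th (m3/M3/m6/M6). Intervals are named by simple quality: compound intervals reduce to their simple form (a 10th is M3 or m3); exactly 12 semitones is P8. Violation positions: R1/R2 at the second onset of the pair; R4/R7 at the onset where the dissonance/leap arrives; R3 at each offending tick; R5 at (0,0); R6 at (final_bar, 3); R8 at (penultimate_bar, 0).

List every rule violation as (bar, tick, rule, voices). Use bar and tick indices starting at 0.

(0, 0, R5, (0, 2))
(0, 0, R5, (0, 3))
(1, 0, R2, (1, 3))
(1, 0, R4, (0, 2))
(2, 0, R2, (0, 2))
(2, 0, R3, (2, 3))
(2, 0, R4, (0, 3))
(2, 1, R3, (2, 3))
(2, 2, R3, (2, 3))
(2, 3, R3, (2, 3))
(3, 0, R1, (0, 2))
(3, 0, R2, (0, 3))
(3, 0, R3, (2, 3))
(3, 1, R3, (2, 3))
(3, 2, R3, (2, 3))
(3, 3, R3, (2, 3))
(4, 0, R2, (1, 2))
(4, 0, R2, (1, 3))
(4, 0, R3, (2, 3))
(4, 0, R4, (0, 3))
(4, 1, R3, (2, 3))
(4, 2, R3, (2, 3))
(4, 3, R3, (2, 3))
(5, 0, R1, (1, 3))
(5, 0, R2, (0, 3))
(5, 0, R4, (0, 1))
(6, 0, R2, (0, 2))
(6, 0, R3, (2, 3))
(6, 0, R4, (0, 3))
(6, 1, R3, (2, 3))
(6, 2, R3, (2, 3))
(6, 3, R3, (2, 3))
(7, 0, R1, (0, 2))
(7, 0, R2, (0, 3))
(7, 0, R2, (2, 3))
(7, 0, R8, (0, 2))
(7, 0, R8, (0, 3))
(8, 0, R1, (2, 3))
(8, 0, R2, (0, 1))
(8, 3, R6, (0, 2))
(8, 3, R6, (0, 3))

bar 0: v0=C3 v1=C4 v2=E4 v3=E4 downbeat M3
bar 1: v0=A2 v1=F3 v2=G3 v3=C4 downbeat m3
bar 2: v0=B2 v1=G3 v2=B3 v3=F3 downbeat TT
bar 3: v0=A2 v1=C3 v2=A3 v3=E3 downbeat P5
bar 4: v0=B2 v1=D3 v2=D4 v3=A3 downbeat m7
bar 5: v0=C3 v1=F3 v2=G3 v3=C4 downbeat P8
bar 6: v0=D3 v1=F3 v2=D4 v3=C4 downbeat m7
bar 7: v0=B2 v1=G3 v2=B3 v3=B3 downbeat P8
bar 8: v0=C3 v1=C4 v2=E4 v3=E4 downbeat M3
  -> R5 @ bar 0 tick 0 v(0, 2): opens on M3
  -> R5 @ bar 0 tick 0 v(0, 3): opens on M3
  -> R2 @ bar 1 tick 0 v(1, 3): C4/E4 M3 -> F3/C4 P5 similar
  -> R4 @ bar 1 tick 0 v(0, 2): A2/G3 m7 untreated
  -> R2 @ bar 2 tick 0 v(0, 2): A2/G3 m7 -> B2/B3 P8 similar
  -> R3 @ bar 2 tick 0 v(2, 3): B3 above F3
  -> R4 @ bar 2 tick 0 v(0, 3): B2/F3 TT untreated
  -> R3 @ bar 2 tick 1 v(2, 3): B3 above F3
  -> R3 @ bar 2 tick 2 v(2, 3): B3 above F3
  -> R3 @ bar 2 tick 3 v(2, 3): B3 above F3
  -> R1 @ bar 3 tick 0 v(0, 2): B2/B3 P8 -> A2/A3 P8 similar
  -> R2 @ bar 3 tick 0 v(0, 3): B2/F3 TT -> A2/E3 P5 similar
  -> R3 @ bar 3 tick 0 v(2, 3): A3 above E3
  -> R3 @ bar 3 tick 1 v(2, 3): A3 above E3
  -> R3 @ bar 3 tick 2 v(2, 3): A3 above E3
  -> R3 @ bar 3 tick 3 v(2, 3): A3 above E3
  -> R2 @ bar 4 tick 0 v(1, 2): C3/A3 M6 -> D3/D4 P8 similar
  -> R2 @ bar 4 tick 0 v(1, 3): C3/E3 M3 -> D3/A3 P5 similar
  -> R3 @ bar 4 tick 0 v(2, 3): D4 above A3
  -> R4 @ bar 4 tick 0 v(0, 3): B2/A3 m7 untreated
  -> R3 @ bar 4 tick 1 v(2, 3): D4 above A3
  -> R3 @ bar 4 tick 2 v(2, 3): D4 above A3
  -> R3 @ bar 4 tick 3 v(2, 3): D4 above A3
  -> R1 @ bar 5 tick 0 v(1, 3): D3/A3 P5 -> F3/C4 P5 similar
  -> R2 @ bar 5 tick 0 v(0, 3): B2/A3 m7 -> C3/C4 P8 similar
  -> R4 @ bar 5 tick 0 v(0, 1): C3/F3 P4 untreated
  -> R2 @ bar 6 tick 0 v(0, 2): C3/G3 P5 -> D3/D4 P8 similar
  -> R3 @ bar 6 tick 0 v(2, 3): D4 above C4
  -> R4 @ bar 6 tick 0 v(0, 3): D3/C4 m7 untreated
  -> R3 @ bar 6 tick 1 v(2, 3): D4 above C4
  -> R3 @ bar 6 tick 2 v(2, 3): D4 above C4
  -> R3 @ bar 6 tick 3 v(2, 3): D4 above C4
  -> R1 @ bar 7 tick 0 v(0, 2): D3/D4 P8 -> B2/B3 P8 similar
  -> R2 @ bar 7 tick 0 v(0, 3): D3/C4 m7 -> B2/B3 P8 similar
  -> R2 @ bar 7 tick 0 v(2, 3): D4/C4 M2 -> B3/B3 P1 similar
  -> R8 @ bar 7 tick 0 v(0, 2): penult P8 not 3rd/6th
  -> R8 @ bar 7 tick 0 v(0, 3): penult P8 not 3rd/6th
  -> R1 @ bar 8 tick 0 v(2, 3): B3/B3 P1 -> E4/E4 P1 similar
  -> R2 @ bar 8 tick 0 v(0, 1): B2/G3 m6 -> C3/C4 P8 similar
  -> R6 @ bar 8 tick 3 v(0, 2): closes on M3
  -> R6 @ bar 8 tick 3 v(0, 3): closes on M3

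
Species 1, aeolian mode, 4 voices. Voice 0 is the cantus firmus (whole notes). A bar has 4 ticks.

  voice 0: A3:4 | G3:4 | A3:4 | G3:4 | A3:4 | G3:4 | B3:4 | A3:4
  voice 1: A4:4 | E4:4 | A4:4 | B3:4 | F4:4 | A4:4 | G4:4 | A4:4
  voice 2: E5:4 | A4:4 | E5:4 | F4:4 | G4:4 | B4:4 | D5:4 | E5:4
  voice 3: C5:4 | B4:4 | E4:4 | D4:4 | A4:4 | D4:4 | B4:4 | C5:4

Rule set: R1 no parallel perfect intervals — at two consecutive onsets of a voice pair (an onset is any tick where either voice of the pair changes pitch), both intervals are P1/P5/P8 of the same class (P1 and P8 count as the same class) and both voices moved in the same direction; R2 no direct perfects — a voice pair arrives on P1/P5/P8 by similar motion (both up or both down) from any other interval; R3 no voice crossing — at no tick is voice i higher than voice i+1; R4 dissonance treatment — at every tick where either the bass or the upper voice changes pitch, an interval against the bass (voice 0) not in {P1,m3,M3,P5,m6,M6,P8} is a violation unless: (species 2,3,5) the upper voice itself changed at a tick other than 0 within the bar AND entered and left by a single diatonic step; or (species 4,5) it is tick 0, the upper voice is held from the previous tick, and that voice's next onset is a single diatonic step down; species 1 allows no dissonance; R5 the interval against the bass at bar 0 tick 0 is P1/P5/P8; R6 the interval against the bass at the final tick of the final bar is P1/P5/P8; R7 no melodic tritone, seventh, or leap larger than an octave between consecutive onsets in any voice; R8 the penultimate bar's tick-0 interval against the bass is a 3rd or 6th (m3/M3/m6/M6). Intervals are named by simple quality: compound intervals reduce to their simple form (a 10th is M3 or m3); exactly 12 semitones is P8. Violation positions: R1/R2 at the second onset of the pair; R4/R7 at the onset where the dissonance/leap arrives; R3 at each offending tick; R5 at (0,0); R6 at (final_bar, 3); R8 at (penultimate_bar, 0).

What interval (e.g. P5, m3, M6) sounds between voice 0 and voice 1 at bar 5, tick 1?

voice 0=G3 voice 1=A4 -> M2

M2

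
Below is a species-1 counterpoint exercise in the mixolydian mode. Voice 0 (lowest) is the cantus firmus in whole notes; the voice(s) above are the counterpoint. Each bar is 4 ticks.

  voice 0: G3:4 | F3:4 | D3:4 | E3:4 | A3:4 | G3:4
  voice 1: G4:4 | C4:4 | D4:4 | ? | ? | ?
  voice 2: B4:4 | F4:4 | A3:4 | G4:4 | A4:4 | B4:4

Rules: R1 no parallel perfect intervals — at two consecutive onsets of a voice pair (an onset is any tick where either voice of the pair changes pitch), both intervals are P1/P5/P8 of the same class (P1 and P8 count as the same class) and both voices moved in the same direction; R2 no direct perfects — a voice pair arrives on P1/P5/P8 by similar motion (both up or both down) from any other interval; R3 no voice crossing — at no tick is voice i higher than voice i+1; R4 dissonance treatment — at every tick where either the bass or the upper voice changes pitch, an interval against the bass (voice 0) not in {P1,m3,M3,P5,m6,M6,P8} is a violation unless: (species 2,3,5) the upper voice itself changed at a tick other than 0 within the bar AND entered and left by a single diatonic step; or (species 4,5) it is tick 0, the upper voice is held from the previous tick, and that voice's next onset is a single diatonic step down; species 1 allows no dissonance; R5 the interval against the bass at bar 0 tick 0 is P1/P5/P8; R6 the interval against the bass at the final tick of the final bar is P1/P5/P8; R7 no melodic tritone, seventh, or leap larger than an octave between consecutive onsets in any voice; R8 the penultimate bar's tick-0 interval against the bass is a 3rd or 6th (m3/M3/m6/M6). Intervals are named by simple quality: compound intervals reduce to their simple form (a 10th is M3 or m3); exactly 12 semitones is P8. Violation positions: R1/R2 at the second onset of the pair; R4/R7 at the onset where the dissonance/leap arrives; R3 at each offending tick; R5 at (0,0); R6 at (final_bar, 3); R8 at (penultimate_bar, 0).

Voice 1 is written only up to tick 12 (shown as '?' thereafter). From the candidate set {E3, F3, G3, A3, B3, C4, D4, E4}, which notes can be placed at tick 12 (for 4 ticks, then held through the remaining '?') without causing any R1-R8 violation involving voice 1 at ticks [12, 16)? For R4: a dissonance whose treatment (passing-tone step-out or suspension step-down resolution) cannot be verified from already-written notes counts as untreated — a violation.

E3: violates R7
F3: violates R4
G3: legal
A3: violates R4
B3: legal
C4: legal
D4: violates R4
E4: violates R1

{B3, C4, G3}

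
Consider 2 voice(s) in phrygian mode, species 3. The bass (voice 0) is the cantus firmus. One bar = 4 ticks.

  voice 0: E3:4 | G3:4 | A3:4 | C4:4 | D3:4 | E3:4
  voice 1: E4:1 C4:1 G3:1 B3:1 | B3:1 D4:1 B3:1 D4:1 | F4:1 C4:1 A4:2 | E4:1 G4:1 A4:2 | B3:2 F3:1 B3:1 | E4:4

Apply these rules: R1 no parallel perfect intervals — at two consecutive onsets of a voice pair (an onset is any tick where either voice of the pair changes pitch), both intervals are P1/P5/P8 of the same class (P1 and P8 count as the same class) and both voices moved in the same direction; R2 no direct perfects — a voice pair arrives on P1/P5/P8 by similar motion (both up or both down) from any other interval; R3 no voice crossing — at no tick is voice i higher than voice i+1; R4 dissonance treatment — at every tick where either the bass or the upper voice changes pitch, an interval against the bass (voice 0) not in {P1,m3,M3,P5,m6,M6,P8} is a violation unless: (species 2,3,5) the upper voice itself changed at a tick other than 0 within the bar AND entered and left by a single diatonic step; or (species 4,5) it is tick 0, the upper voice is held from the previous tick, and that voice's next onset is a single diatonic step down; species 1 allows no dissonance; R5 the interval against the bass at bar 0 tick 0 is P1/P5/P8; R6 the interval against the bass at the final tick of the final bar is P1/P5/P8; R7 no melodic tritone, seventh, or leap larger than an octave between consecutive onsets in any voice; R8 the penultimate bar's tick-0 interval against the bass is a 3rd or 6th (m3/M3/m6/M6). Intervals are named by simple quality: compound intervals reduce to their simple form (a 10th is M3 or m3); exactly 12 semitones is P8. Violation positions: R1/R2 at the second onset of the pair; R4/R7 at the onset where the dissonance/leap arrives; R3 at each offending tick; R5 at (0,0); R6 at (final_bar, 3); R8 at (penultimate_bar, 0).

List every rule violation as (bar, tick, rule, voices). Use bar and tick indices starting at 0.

(4, 0, R7, (0,))
(4, 0, R7, (1,))
(4, 2, R7, (1,))
(4, 3, R7, (1,))
(5, 0, R2, (0, 1))

bar 0: v0=E3 v1=E4 downbeat P8
bar 1: v0=G3 v1=B3 downbeat M3
bar 2: v0=A3 v1=F4 downbeat m6
bar 3: v0=C4 v1=E4 downbeat M3
bar 4: v0=D3 v1=B3 downbeat M6
bar 5: v0=E3 v1=E4 downbeat P8
  -> R7 @ bar 4 tick 0 v(0,): C4->D3 leap 10st
  -> R7 @ bar 4 tick 0 v(1,): A4->B3 leap 10st
  -> R7 @ bar 4 tick 2 v(1,): B3->F3 leap 6st
  -> R7 @ bar 4 tick 3 v(1,): F3->B3 leap 6st
  -> R2 @ bar 5 tick 0 v(0, 1): D3/B3 M6 -> E3/E4 P8 similar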